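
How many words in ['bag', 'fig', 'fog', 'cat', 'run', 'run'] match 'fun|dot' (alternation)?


Alternation 'fun|dot' matches either 'fun' or 'dot'.
Checking each word:
  'bag' -> no
  'fig' -> no
  'fog' -> no
  'cat' -> no
  'run' -> no
  'run' -> no
Matches: []
Count: 0

0


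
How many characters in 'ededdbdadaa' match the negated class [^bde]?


Negated class [^bde] matches any char NOT in {b, d, e}
Scanning 'ededdbdadaa':
  pos 0: 'e' -> no (excluded)
  pos 1: 'd' -> no (excluded)
  pos 2: 'e' -> no (excluded)
  pos 3: 'd' -> no (excluded)
  pos 4: 'd' -> no (excluded)
  pos 5: 'b' -> no (excluded)
  pos 6: 'd' -> no (excluded)
  pos 7: 'a' -> MATCH
  pos 8: 'd' -> no (excluded)
  pos 9: 'a' -> MATCH
  pos 10: 'a' -> MATCH
Total matches: 3

3


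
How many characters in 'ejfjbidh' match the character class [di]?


Character class [di] matches any of: {d, i}
Scanning string 'ejfjbidh' character by character:
  pos 0: 'e' -> no
  pos 1: 'j' -> no
  pos 2: 'f' -> no
  pos 3: 'j' -> no
  pos 4: 'b' -> no
  pos 5: 'i' -> MATCH
  pos 6: 'd' -> MATCH
  pos 7: 'h' -> no
Total matches: 2

2


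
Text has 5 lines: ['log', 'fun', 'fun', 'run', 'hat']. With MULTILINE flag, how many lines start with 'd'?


With MULTILINE flag, ^ matches the start of each line.
Lines: ['log', 'fun', 'fun', 'run', 'hat']
Checking which lines start with 'd':
  Line 1: 'log' -> no
  Line 2: 'fun' -> no
  Line 3: 'fun' -> no
  Line 4: 'run' -> no
  Line 5: 'hat' -> no
Matching lines: []
Count: 0

0


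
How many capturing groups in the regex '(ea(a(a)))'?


To count capturing groups, count each '(' that starts a group.
Pattern: '(ea(a(a)))'
Walking through the pattern:
  Position 0: '(' -> group #1
  Position 3: '(' -> group #2
  Position 5: '(' -> group #3
Total capturing groups: 3

3


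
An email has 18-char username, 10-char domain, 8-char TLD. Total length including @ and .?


An email address has format: username@domain.tld
Username length: 18
'@' character: 1
Domain length: 10
'.' character: 1
TLD length: 8
Total = 18 + 1 + 10 + 1 + 8 = 38

38


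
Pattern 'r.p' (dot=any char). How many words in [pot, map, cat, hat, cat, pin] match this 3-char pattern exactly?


Pattern 'r.p' means: starts with 'r', any single char, ends with 'p'.
Checking each word (must be exactly 3 chars):
  'pot' (len=3): no
  'map' (len=3): no
  'cat' (len=3): no
  'hat' (len=3): no
  'cat' (len=3): no
  'pin' (len=3): no
Matching words: []
Total: 0

0


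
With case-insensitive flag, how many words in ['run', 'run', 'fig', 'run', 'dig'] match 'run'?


Case-insensitive matching: compare each word's lowercase form to 'run'.
  'run' -> lower='run' -> MATCH
  'run' -> lower='run' -> MATCH
  'fig' -> lower='fig' -> no
  'run' -> lower='run' -> MATCH
  'dig' -> lower='dig' -> no
Matches: ['run', 'run', 'run']
Count: 3

3


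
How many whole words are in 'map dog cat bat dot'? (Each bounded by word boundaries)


Word boundaries (\b) mark the start/end of each word.
Text: 'map dog cat bat dot'
Splitting by whitespace:
  Word 1: 'map'
  Word 2: 'dog'
  Word 3: 'cat'
  Word 4: 'bat'
  Word 5: 'dot'
Total whole words: 5

5


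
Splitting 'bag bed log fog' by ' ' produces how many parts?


Splitting by ' ' breaks the string at each occurrence of the separator.
Text: 'bag bed log fog'
Parts after split:
  Part 1: 'bag'
  Part 2: 'bed'
  Part 3: 'log'
  Part 4: 'fog'
Total parts: 4

4


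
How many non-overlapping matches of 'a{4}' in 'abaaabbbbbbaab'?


Pattern 'a{4}' matches exactly 4 consecutive a's (greedy, non-overlapping).
String: 'abaaabbbbbbaab'
Scanning for runs of a's:
  Run at pos 0: 'a' (length 1) -> 0 match(es)
  Run at pos 2: 'aaa' (length 3) -> 0 match(es)
  Run at pos 11: 'aa' (length 2) -> 0 match(es)
Matches found: []
Total: 0

0


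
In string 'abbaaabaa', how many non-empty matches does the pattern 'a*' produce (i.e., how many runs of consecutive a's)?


Pattern 'a*' matches zero or more a's. We want non-empty runs of consecutive a's.
String: 'abbaaabaa'
Walking through the string to find runs of a's:
  Run 1: positions 0-0 -> 'a'
  Run 2: positions 3-5 -> 'aaa'
  Run 3: positions 7-8 -> 'aa'
Non-empty runs found: ['a', 'aaa', 'aa']
Count: 3

3


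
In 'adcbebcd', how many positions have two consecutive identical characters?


Looking for consecutive identical characters in 'adcbebcd':
  pos 0-1: 'a' vs 'd' -> different
  pos 1-2: 'd' vs 'c' -> different
  pos 2-3: 'c' vs 'b' -> different
  pos 3-4: 'b' vs 'e' -> different
  pos 4-5: 'e' vs 'b' -> different
  pos 5-6: 'b' vs 'c' -> different
  pos 6-7: 'c' vs 'd' -> different
Consecutive identical pairs: []
Count: 0

0


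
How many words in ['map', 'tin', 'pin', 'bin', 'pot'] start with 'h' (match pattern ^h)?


Pattern ^h anchors to start of word. Check which words begin with 'h':
  'map' -> no
  'tin' -> no
  'pin' -> no
  'bin' -> no
  'pot' -> no
Matching words: []
Count: 0

0


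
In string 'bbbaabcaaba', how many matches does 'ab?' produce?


Pattern 'ab?' matches 'a' optionally followed by 'b'.
String: 'bbbaabcaaba'
Scanning left to right for 'a' then checking next char:
  Match 1: 'a' (a not followed by b)
  Match 2: 'ab' (a followed by b)
  Match 3: 'a' (a not followed by b)
  Match 4: 'ab' (a followed by b)
  Match 5: 'a' (a not followed by b)
Total matches: 5

5


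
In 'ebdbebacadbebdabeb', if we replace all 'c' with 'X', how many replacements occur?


re.sub('c', 'X', text) replaces every occurrence of 'c' with 'X'.
Text: 'ebdbebacadbebdabeb'
Scanning for 'c':
  pos 7: 'c' -> replacement #1
Total replacements: 1

1


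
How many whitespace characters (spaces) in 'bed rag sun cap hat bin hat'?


\s matches whitespace characters (spaces, tabs, etc.).
Text: 'bed rag sun cap hat bin hat'
This text has 7 words separated by spaces.
Number of spaces = number of words - 1 = 7 - 1 = 6

6


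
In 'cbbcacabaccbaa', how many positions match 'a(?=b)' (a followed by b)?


Lookahead 'a(?=b)' matches 'a' only when followed by 'b'.
String: 'cbbcacabaccbaa'
Checking each position where char is 'a':
  pos 4: 'a' -> no (next='c')
  pos 6: 'a' -> MATCH (next='b')
  pos 8: 'a' -> no (next='c')
  pos 12: 'a' -> no (next='a')
Matching positions: [6]
Count: 1

1


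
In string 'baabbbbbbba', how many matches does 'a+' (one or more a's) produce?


Pattern 'a+' matches one or more consecutive a's.
String: 'baabbbbbbba'
Scanning for runs of a:
  Match 1: 'aa' (length 2)
  Match 2: 'a' (length 1)
Total matches: 2

2


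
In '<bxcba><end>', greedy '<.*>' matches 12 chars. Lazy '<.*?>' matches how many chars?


Greedy '<.*>' tries to match as MUCH as possible.
Lazy '<.*?>' tries to match as LITTLE as possible.

String: '<bxcba><end>'
Greedy '<.*>' starts at first '<' and extends to the LAST '>': '<bxcba><end>' (12 chars)
Lazy '<.*?>' starts at first '<' and stops at the FIRST '>': '<bxcba>' (7 chars)

7


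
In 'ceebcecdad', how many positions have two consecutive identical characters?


Looking for consecutive identical characters in 'ceebcecdad':
  pos 0-1: 'c' vs 'e' -> different
  pos 1-2: 'e' vs 'e' -> MATCH ('ee')
  pos 2-3: 'e' vs 'b' -> different
  pos 3-4: 'b' vs 'c' -> different
  pos 4-5: 'c' vs 'e' -> different
  pos 5-6: 'e' vs 'c' -> different
  pos 6-7: 'c' vs 'd' -> different
  pos 7-8: 'd' vs 'a' -> different
  pos 8-9: 'a' vs 'd' -> different
Consecutive identical pairs: ['ee']
Count: 1

1


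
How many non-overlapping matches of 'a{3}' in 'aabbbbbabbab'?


Pattern 'a{3}' matches exactly 3 consecutive a's (greedy, non-overlapping).
String: 'aabbbbbabbab'
Scanning for runs of a's:
  Run at pos 0: 'aa' (length 2) -> 0 match(es)
  Run at pos 7: 'a' (length 1) -> 0 match(es)
  Run at pos 10: 'a' (length 1) -> 0 match(es)
Matches found: []
Total: 0

0


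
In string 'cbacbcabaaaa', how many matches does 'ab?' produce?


Pattern 'ab?' matches 'a' optionally followed by 'b'.
String: 'cbacbcabaaaa'
Scanning left to right for 'a' then checking next char:
  Match 1: 'a' (a not followed by b)
  Match 2: 'ab' (a followed by b)
  Match 3: 'a' (a not followed by b)
  Match 4: 'a' (a not followed by b)
  Match 5: 'a' (a not followed by b)
  Match 6: 'a' (a not followed by b)
Total matches: 6

6


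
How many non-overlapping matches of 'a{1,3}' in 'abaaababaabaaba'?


Pattern 'a{1,3}' matches between 1 and 3 consecutive a's (greedy).
String: 'abaaababaabaaba'
Finding runs of a's and applying greedy matching:
  Run at pos 0: 'a' (length 1)
  Run at pos 2: 'aaa' (length 3)
  Run at pos 6: 'a' (length 1)
  Run at pos 8: 'aa' (length 2)
  Run at pos 11: 'aa' (length 2)
  Run at pos 14: 'a' (length 1)
Matches: ['a', 'aaa', 'a', 'aa', 'aa', 'a']
Count: 6

6


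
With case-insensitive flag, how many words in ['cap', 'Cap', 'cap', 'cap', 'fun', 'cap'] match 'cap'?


Case-insensitive matching: compare each word's lowercase form to 'cap'.
  'cap' -> lower='cap' -> MATCH
  'Cap' -> lower='cap' -> MATCH
  'cap' -> lower='cap' -> MATCH
  'cap' -> lower='cap' -> MATCH
  'fun' -> lower='fun' -> no
  'cap' -> lower='cap' -> MATCH
Matches: ['cap', 'Cap', 'cap', 'cap', 'cap']
Count: 5

5


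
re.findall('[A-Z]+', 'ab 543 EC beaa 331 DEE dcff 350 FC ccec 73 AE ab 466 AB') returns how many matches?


Pattern '[A-Z]+' finds one or more uppercase letters.
Text: 'ab 543 EC beaa 331 DEE dcff 350 FC ccec 73 AE ab 466 AB'
Scanning for matches:
  Match 1: 'EC'
  Match 2: 'DEE'
  Match 3: 'FC'
  Match 4: 'AE'
  Match 5: 'AB'
Total matches: 5

5


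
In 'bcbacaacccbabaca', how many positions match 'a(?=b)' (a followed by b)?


Lookahead 'a(?=b)' matches 'a' only when followed by 'b'.
String: 'bcbacaacccbabaca'
Checking each position where char is 'a':
  pos 3: 'a' -> no (next='c')
  pos 5: 'a' -> no (next='a')
  pos 6: 'a' -> no (next='c')
  pos 11: 'a' -> MATCH (next='b')
  pos 13: 'a' -> no (next='c')
Matching positions: [11]
Count: 1

1


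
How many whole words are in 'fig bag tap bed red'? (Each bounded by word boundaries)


Word boundaries (\b) mark the start/end of each word.
Text: 'fig bag tap bed red'
Splitting by whitespace:
  Word 1: 'fig'
  Word 2: 'bag'
  Word 3: 'tap'
  Word 4: 'bed'
  Word 5: 'red'
Total whole words: 5

5


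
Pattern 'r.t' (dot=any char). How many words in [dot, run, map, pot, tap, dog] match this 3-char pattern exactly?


Pattern 'r.t' means: starts with 'r', any single char, ends with 't'.
Checking each word (must be exactly 3 chars):
  'dot' (len=3): no
  'run' (len=3): no
  'map' (len=3): no
  'pot' (len=3): no
  'tap' (len=3): no
  'dog' (len=3): no
Matching words: []
Total: 0

0


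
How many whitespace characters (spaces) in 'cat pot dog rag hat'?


\s matches whitespace characters (spaces, tabs, etc.).
Text: 'cat pot dog rag hat'
This text has 5 words separated by spaces.
Number of spaces = number of words - 1 = 5 - 1 = 4

4


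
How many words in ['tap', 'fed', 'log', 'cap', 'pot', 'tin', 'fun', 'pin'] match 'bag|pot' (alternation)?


Alternation 'bag|pot' matches either 'bag' or 'pot'.
Checking each word:
  'tap' -> no
  'fed' -> no
  'log' -> no
  'cap' -> no
  'pot' -> MATCH
  'tin' -> no
  'fun' -> no
  'pin' -> no
Matches: ['pot']
Count: 1

1


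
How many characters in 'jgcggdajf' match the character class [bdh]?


Character class [bdh] matches any of: {b, d, h}
Scanning string 'jgcggdajf' character by character:
  pos 0: 'j' -> no
  pos 1: 'g' -> no
  pos 2: 'c' -> no
  pos 3: 'g' -> no
  pos 4: 'g' -> no
  pos 5: 'd' -> MATCH
  pos 6: 'a' -> no
  pos 7: 'j' -> no
  pos 8: 'f' -> no
Total matches: 1

1


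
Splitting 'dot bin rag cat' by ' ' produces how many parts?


Splitting by ' ' breaks the string at each occurrence of the separator.
Text: 'dot bin rag cat'
Parts after split:
  Part 1: 'dot'
  Part 2: 'bin'
  Part 3: 'rag'
  Part 4: 'cat'
Total parts: 4

4


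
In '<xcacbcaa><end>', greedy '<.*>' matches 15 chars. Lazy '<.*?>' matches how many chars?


Greedy '<.*>' tries to match as MUCH as possible.
Lazy '<.*?>' tries to match as LITTLE as possible.

String: '<xcacbcaa><end>'
Greedy '<.*>' starts at first '<' and extends to the LAST '>': '<xcacbcaa><end>' (15 chars)
Lazy '<.*?>' starts at first '<' and stops at the FIRST '>': '<xcacbcaa>' (10 chars)

10


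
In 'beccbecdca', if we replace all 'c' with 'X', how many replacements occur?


re.sub('c', 'X', text) replaces every occurrence of 'c' with 'X'.
Text: 'beccbecdca'
Scanning for 'c':
  pos 2: 'c' -> replacement #1
  pos 3: 'c' -> replacement #2
  pos 6: 'c' -> replacement #3
  pos 8: 'c' -> replacement #4
Total replacements: 4

4


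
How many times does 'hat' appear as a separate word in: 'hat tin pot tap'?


Scanning each word for exact match 'hat':
  Word 1: 'hat' -> MATCH
  Word 2: 'tin' -> no
  Word 3: 'pot' -> no
  Word 4: 'tap' -> no
Total matches: 1

1


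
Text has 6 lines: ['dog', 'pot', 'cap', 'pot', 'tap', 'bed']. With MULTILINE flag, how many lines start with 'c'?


With MULTILINE flag, ^ matches the start of each line.
Lines: ['dog', 'pot', 'cap', 'pot', 'tap', 'bed']
Checking which lines start with 'c':
  Line 1: 'dog' -> no
  Line 2: 'pot' -> no
  Line 3: 'cap' -> MATCH
  Line 4: 'pot' -> no
  Line 5: 'tap' -> no
  Line 6: 'bed' -> no
Matching lines: ['cap']
Count: 1

1


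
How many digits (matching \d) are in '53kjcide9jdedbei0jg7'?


\d matches any digit 0-9.
Scanning '53kjcide9jdedbei0jg7':
  pos 0: '5' -> DIGIT
  pos 1: '3' -> DIGIT
  pos 8: '9' -> DIGIT
  pos 16: '0' -> DIGIT
  pos 19: '7' -> DIGIT
Digits found: ['5', '3', '9', '0', '7']
Total: 5

5


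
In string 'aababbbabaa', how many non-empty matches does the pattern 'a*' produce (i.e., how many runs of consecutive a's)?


Pattern 'a*' matches zero or more a's. We want non-empty runs of consecutive a's.
String: 'aababbbabaa'
Walking through the string to find runs of a's:
  Run 1: positions 0-1 -> 'aa'
  Run 2: positions 3-3 -> 'a'
  Run 3: positions 7-7 -> 'a'
  Run 4: positions 9-10 -> 'aa'
Non-empty runs found: ['aa', 'a', 'a', 'aa']
Count: 4

4


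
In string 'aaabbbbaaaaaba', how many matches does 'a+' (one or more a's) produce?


Pattern 'a+' matches one or more consecutive a's.
String: 'aaabbbbaaaaaba'
Scanning for runs of a:
  Match 1: 'aaa' (length 3)
  Match 2: 'aaaaa' (length 5)
  Match 3: 'a' (length 1)
Total matches: 3

3


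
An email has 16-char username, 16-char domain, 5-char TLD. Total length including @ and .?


An email address has format: username@domain.tld
Username length: 16
'@' character: 1
Domain length: 16
'.' character: 1
TLD length: 5
Total = 16 + 1 + 16 + 1 + 5 = 39

39


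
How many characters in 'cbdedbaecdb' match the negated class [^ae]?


Negated class [^ae] matches any char NOT in {a, e}
Scanning 'cbdedbaecdb':
  pos 0: 'c' -> MATCH
  pos 1: 'b' -> MATCH
  pos 2: 'd' -> MATCH
  pos 3: 'e' -> no (excluded)
  pos 4: 'd' -> MATCH
  pos 5: 'b' -> MATCH
  pos 6: 'a' -> no (excluded)
  pos 7: 'e' -> no (excluded)
  pos 8: 'c' -> MATCH
  pos 9: 'd' -> MATCH
  pos 10: 'b' -> MATCH
Total matches: 8

8


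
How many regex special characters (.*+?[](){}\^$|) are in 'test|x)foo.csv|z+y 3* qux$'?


Regex special characters are: . * + ? [ ] ( ) { } \ ^ $ |
Scanning 'test|x)foo.csv|z+y 3* qux$':
  pos 4: '|' -> SPECIAL
  pos 6: ')' -> SPECIAL
  pos 10: '.' -> SPECIAL
  pos 14: '|' -> SPECIAL
  pos 16: '+' -> SPECIAL
  pos 20: '*' -> SPECIAL
  pos 25: '$' -> SPECIAL
Special chars found: ['|', ')', '.', '|', '+', '*', '$']
Total: 7

7


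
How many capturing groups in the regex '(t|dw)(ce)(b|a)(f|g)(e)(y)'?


To count capturing groups, count each '(' that starts a group.
Pattern: '(t|dw)(ce)(b|a)(f|g)(e)(y)'
Walking through the pattern:
  Position 0: '(' -> group #1
  Position 6: '(' -> group #2
  Position 10: '(' -> group #3
  Position 15: '(' -> group #4
  Position 20: '(' -> group #5
  Position 23: '(' -> group #6
Total capturing groups: 6

6


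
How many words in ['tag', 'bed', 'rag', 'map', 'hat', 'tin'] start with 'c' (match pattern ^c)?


Pattern ^c anchors to start of word. Check which words begin with 'c':
  'tag' -> no
  'bed' -> no
  'rag' -> no
  'map' -> no
  'hat' -> no
  'tin' -> no
Matching words: []
Count: 0

0


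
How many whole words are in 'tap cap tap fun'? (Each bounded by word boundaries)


Word boundaries (\b) mark the start/end of each word.
Text: 'tap cap tap fun'
Splitting by whitespace:
  Word 1: 'tap'
  Word 2: 'cap'
  Word 3: 'tap'
  Word 4: 'fun'
Total whole words: 4

4


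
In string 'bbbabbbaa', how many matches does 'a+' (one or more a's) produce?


Pattern 'a+' matches one or more consecutive a's.
String: 'bbbabbbaa'
Scanning for runs of a:
  Match 1: 'a' (length 1)
  Match 2: 'aa' (length 2)
Total matches: 2

2


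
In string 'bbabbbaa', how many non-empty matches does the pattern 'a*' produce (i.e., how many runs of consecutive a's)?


Pattern 'a*' matches zero or more a's. We want non-empty runs of consecutive a's.
String: 'bbabbbaa'
Walking through the string to find runs of a's:
  Run 1: positions 2-2 -> 'a'
  Run 2: positions 6-7 -> 'aa'
Non-empty runs found: ['a', 'aa']
Count: 2

2


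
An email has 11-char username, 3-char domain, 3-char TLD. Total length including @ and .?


An email address has format: username@domain.tld
Username length: 11
'@' character: 1
Domain length: 3
'.' character: 1
TLD length: 3
Total = 11 + 1 + 3 + 1 + 3 = 19

19


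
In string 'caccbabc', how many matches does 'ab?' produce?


Pattern 'ab?' matches 'a' optionally followed by 'b'.
String: 'caccbabc'
Scanning left to right for 'a' then checking next char:
  Match 1: 'a' (a not followed by b)
  Match 2: 'ab' (a followed by b)
Total matches: 2

2


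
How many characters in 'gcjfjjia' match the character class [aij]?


Character class [aij] matches any of: {a, i, j}
Scanning string 'gcjfjjia' character by character:
  pos 0: 'g' -> no
  pos 1: 'c' -> no
  pos 2: 'j' -> MATCH
  pos 3: 'f' -> no
  pos 4: 'j' -> MATCH
  pos 5: 'j' -> MATCH
  pos 6: 'i' -> MATCH
  pos 7: 'a' -> MATCH
Total matches: 5

5


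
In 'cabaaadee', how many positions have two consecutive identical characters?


Looking for consecutive identical characters in 'cabaaadee':
  pos 0-1: 'c' vs 'a' -> different
  pos 1-2: 'a' vs 'b' -> different
  pos 2-3: 'b' vs 'a' -> different
  pos 3-4: 'a' vs 'a' -> MATCH ('aa')
  pos 4-5: 'a' vs 'a' -> MATCH ('aa')
  pos 5-6: 'a' vs 'd' -> different
  pos 6-7: 'd' vs 'e' -> different
  pos 7-8: 'e' vs 'e' -> MATCH ('ee')
Consecutive identical pairs: ['aa', 'aa', 'ee']
Count: 3

3


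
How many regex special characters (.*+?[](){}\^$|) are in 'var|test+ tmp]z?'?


Regex special characters are: . * + ? [ ] ( ) { } \ ^ $ |
Scanning 'var|test+ tmp]z?':
  pos 3: '|' -> SPECIAL
  pos 8: '+' -> SPECIAL
  pos 13: ']' -> SPECIAL
  pos 15: '?' -> SPECIAL
Special chars found: ['|', '+', ']', '?']
Total: 4

4


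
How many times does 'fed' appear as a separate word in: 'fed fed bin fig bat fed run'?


Scanning each word for exact match 'fed':
  Word 1: 'fed' -> MATCH
  Word 2: 'fed' -> MATCH
  Word 3: 'bin' -> no
  Word 4: 'fig' -> no
  Word 5: 'bat' -> no
  Word 6: 'fed' -> MATCH
  Word 7: 'run' -> no
Total matches: 3

3


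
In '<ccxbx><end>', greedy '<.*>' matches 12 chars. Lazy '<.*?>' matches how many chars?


Greedy '<.*>' tries to match as MUCH as possible.
Lazy '<.*?>' tries to match as LITTLE as possible.

String: '<ccxbx><end>'
Greedy '<.*>' starts at first '<' and extends to the LAST '>': '<ccxbx><end>' (12 chars)
Lazy '<.*?>' starts at first '<' and stops at the FIRST '>': '<ccxbx>' (7 chars)

7


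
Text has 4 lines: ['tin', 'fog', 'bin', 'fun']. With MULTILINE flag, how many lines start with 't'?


With MULTILINE flag, ^ matches the start of each line.
Lines: ['tin', 'fog', 'bin', 'fun']
Checking which lines start with 't':
  Line 1: 'tin' -> MATCH
  Line 2: 'fog' -> no
  Line 3: 'bin' -> no
  Line 4: 'fun' -> no
Matching lines: ['tin']
Count: 1

1


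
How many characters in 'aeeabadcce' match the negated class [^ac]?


Negated class [^ac] matches any char NOT in {a, c}
Scanning 'aeeabadcce':
  pos 0: 'a' -> no (excluded)
  pos 1: 'e' -> MATCH
  pos 2: 'e' -> MATCH
  pos 3: 'a' -> no (excluded)
  pos 4: 'b' -> MATCH
  pos 5: 'a' -> no (excluded)
  pos 6: 'd' -> MATCH
  pos 7: 'c' -> no (excluded)
  pos 8: 'c' -> no (excluded)
  pos 9: 'e' -> MATCH
Total matches: 5

5


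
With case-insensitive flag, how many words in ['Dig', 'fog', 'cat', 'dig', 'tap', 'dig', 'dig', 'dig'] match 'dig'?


Case-insensitive matching: compare each word's lowercase form to 'dig'.
  'Dig' -> lower='dig' -> MATCH
  'fog' -> lower='fog' -> no
  'cat' -> lower='cat' -> no
  'dig' -> lower='dig' -> MATCH
  'tap' -> lower='tap' -> no
  'dig' -> lower='dig' -> MATCH
  'dig' -> lower='dig' -> MATCH
  'dig' -> lower='dig' -> MATCH
Matches: ['Dig', 'dig', 'dig', 'dig', 'dig']
Count: 5

5


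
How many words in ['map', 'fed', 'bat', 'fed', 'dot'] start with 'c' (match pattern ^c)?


Pattern ^c anchors to start of word. Check which words begin with 'c':
  'map' -> no
  'fed' -> no
  'bat' -> no
  'fed' -> no
  'dot' -> no
Matching words: []
Count: 0

0


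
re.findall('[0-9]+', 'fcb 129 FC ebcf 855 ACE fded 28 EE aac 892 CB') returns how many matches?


Pattern '[0-9]+' finds one or more digits.
Text: 'fcb 129 FC ebcf 855 ACE fded 28 EE aac 892 CB'
Scanning for matches:
  Match 1: '129'
  Match 2: '855'
  Match 3: '28'
  Match 4: '892'
Total matches: 4

4


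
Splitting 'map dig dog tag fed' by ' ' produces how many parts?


Splitting by ' ' breaks the string at each occurrence of the separator.
Text: 'map dig dog tag fed'
Parts after split:
  Part 1: 'map'
  Part 2: 'dig'
  Part 3: 'dog'
  Part 4: 'tag'
  Part 5: 'fed'
Total parts: 5

5


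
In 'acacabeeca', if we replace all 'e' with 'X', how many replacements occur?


re.sub('e', 'X', text) replaces every occurrence of 'e' with 'X'.
Text: 'acacabeeca'
Scanning for 'e':
  pos 6: 'e' -> replacement #1
  pos 7: 'e' -> replacement #2
Total replacements: 2

2


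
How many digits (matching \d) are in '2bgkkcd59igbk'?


\d matches any digit 0-9.
Scanning '2bgkkcd59igbk':
  pos 0: '2' -> DIGIT
  pos 7: '5' -> DIGIT
  pos 8: '9' -> DIGIT
Digits found: ['2', '5', '9']
Total: 3

3


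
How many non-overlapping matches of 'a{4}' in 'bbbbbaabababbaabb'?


Pattern 'a{4}' matches exactly 4 consecutive a's (greedy, non-overlapping).
String: 'bbbbbaabababbaabb'
Scanning for runs of a's:
  Run at pos 5: 'aa' (length 2) -> 0 match(es)
  Run at pos 8: 'a' (length 1) -> 0 match(es)
  Run at pos 10: 'a' (length 1) -> 0 match(es)
  Run at pos 13: 'aa' (length 2) -> 0 match(es)
Matches found: []
Total: 0

0


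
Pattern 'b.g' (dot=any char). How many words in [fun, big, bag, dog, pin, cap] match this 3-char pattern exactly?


Pattern 'b.g' means: starts with 'b', any single char, ends with 'g'.
Checking each word (must be exactly 3 chars):
  'fun' (len=3): no
  'big' (len=3): MATCH
  'bag' (len=3): MATCH
  'dog' (len=3): no
  'pin' (len=3): no
  'cap' (len=3): no
Matching words: ['big', 'bag']
Total: 2

2


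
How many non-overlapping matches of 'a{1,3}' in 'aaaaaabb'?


Pattern 'a{1,3}' matches between 1 and 3 consecutive a's (greedy).
String: 'aaaaaabb'
Finding runs of a's and applying greedy matching:
  Run at pos 0: 'aaaaaa' (length 6)
Matches: ['aaa', 'aaa']
Count: 2

2


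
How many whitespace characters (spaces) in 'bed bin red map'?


\s matches whitespace characters (spaces, tabs, etc.).
Text: 'bed bin red map'
This text has 4 words separated by spaces.
Number of spaces = number of words - 1 = 4 - 1 = 3

3


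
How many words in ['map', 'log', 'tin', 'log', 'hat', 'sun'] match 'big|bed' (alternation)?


Alternation 'big|bed' matches either 'big' or 'bed'.
Checking each word:
  'map' -> no
  'log' -> no
  'tin' -> no
  'log' -> no
  'hat' -> no
  'sun' -> no
Matches: []
Count: 0

0


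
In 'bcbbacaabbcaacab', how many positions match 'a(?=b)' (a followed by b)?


Lookahead 'a(?=b)' matches 'a' only when followed by 'b'.
String: 'bcbbacaabbcaacab'
Checking each position where char is 'a':
  pos 4: 'a' -> no (next='c')
  pos 6: 'a' -> no (next='a')
  pos 7: 'a' -> MATCH (next='b')
  pos 11: 'a' -> no (next='a')
  pos 12: 'a' -> no (next='c')
  pos 14: 'a' -> MATCH (next='b')
Matching positions: [7, 14]
Count: 2

2


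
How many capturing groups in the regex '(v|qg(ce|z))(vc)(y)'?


To count capturing groups, count each '(' that starts a group.
Pattern: '(v|qg(ce|z))(vc)(y)'
Walking through the pattern:
  Position 0: '(' -> group #1
  Position 5: '(' -> group #2
  Position 12: '(' -> group #3
  Position 16: '(' -> group #4
Total capturing groups: 4

4


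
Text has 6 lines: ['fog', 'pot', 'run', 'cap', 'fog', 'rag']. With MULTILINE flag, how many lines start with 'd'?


With MULTILINE flag, ^ matches the start of each line.
Lines: ['fog', 'pot', 'run', 'cap', 'fog', 'rag']
Checking which lines start with 'd':
  Line 1: 'fog' -> no
  Line 2: 'pot' -> no
  Line 3: 'run' -> no
  Line 4: 'cap' -> no
  Line 5: 'fog' -> no
  Line 6: 'rag' -> no
Matching lines: []
Count: 0

0


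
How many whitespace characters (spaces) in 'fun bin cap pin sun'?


\s matches whitespace characters (spaces, tabs, etc.).
Text: 'fun bin cap pin sun'
This text has 5 words separated by spaces.
Number of spaces = number of words - 1 = 5 - 1 = 4

4


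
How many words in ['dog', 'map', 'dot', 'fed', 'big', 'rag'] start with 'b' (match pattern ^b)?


Pattern ^b anchors to start of word. Check which words begin with 'b':
  'dog' -> no
  'map' -> no
  'dot' -> no
  'fed' -> no
  'big' -> MATCH (starts with 'b')
  'rag' -> no
Matching words: ['big']
Count: 1

1


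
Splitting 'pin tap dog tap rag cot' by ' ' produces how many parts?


Splitting by ' ' breaks the string at each occurrence of the separator.
Text: 'pin tap dog tap rag cot'
Parts after split:
  Part 1: 'pin'
  Part 2: 'tap'
  Part 3: 'dog'
  Part 4: 'tap'
  Part 5: 'rag'
  Part 6: 'cot'
Total parts: 6

6


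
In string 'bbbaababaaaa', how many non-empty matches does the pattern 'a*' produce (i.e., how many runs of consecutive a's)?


Pattern 'a*' matches zero or more a's. We want non-empty runs of consecutive a's.
String: 'bbbaababaaaa'
Walking through the string to find runs of a's:
  Run 1: positions 3-4 -> 'aa'
  Run 2: positions 6-6 -> 'a'
  Run 3: positions 8-11 -> 'aaaa'
Non-empty runs found: ['aa', 'a', 'aaaa']
Count: 3

3


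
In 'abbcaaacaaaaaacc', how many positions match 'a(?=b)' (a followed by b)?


Lookahead 'a(?=b)' matches 'a' only when followed by 'b'.
String: 'abbcaaacaaaaaacc'
Checking each position where char is 'a':
  pos 0: 'a' -> MATCH (next='b')
  pos 4: 'a' -> no (next='a')
  pos 5: 'a' -> no (next='a')
  pos 6: 'a' -> no (next='c')
  pos 8: 'a' -> no (next='a')
  pos 9: 'a' -> no (next='a')
  pos 10: 'a' -> no (next='a')
  pos 11: 'a' -> no (next='a')
  pos 12: 'a' -> no (next='a')
  pos 13: 'a' -> no (next='c')
Matching positions: [0]
Count: 1

1


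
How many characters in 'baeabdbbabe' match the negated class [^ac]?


Negated class [^ac] matches any char NOT in {a, c}
Scanning 'baeabdbbabe':
  pos 0: 'b' -> MATCH
  pos 1: 'a' -> no (excluded)
  pos 2: 'e' -> MATCH
  pos 3: 'a' -> no (excluded)
  pos 4: 'b' -> MATCH
  pos 5: 'd' -> MATCH
  pos 6: 'b' -> MATCH
  pos 7: 'b' -> MATCH
  pos 8: 'a' -> no (excluded)
  pos 9: 'b' -> MATCH
  pos 10: 'e' -> MATCH
Total matches: 8

8


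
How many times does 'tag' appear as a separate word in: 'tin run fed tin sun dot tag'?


Scanning each word for exact match 'tag':
  Word 1: 'tin' -> no
  Word 2: 'run' -> no
  Word 3: 'fed' -> no
  Word 4: 'tin' -> no
  Word 5: 'sun' -> no
  Word 6: 'dot' -> no
  Word 7: 'tag' -> MATCH
Total matches: 1

1


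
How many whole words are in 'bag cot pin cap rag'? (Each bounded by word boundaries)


Word boundaries (\b) mark the start/end of each word.
Text: 'bag cot pin cap rag'
Splitting by whitespace:
  Word 1: 'bag'
  Word 2: 'cot'
  Word 3: 'pin'
  Word 4: 'cap'
  Word 5: 'rag'
Total whole words: 5

5


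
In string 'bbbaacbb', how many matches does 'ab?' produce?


Pattern 'ab?' matches 'a' optionally followed by 'b'.
String: 'bbbaacbb'
Scanning left to right for 'a' then checking next char:
  Match 1: 'a' (a not followed by b)
  Match 2: 'a' (a not followed by b)
Total matches: 2

2


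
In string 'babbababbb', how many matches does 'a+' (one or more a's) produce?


Pattern 'a+' matches one or more consecutive a's.
String: 'babbababbb'
Scanning for runs of a:
  Match 1: 'a' (length 1)
  Match 2: 'a' (length 1)
  Match 3: 'a' (length 1)
Total matches: 3

3


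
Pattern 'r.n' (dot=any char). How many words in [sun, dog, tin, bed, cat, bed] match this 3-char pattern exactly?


Pattern 'r.n' means: starts with 'r', any single char, ends with 'n'.
Checking each word (must be exactly 3 chars):
  'sun' (len=3): no
  'dog' (len=3): no
  'tin' (len=3): no
  'bed' (len=3): no
  'cat' (len=3): no
  'bed' (len=3): no
Matching words: []
Total: 0

0


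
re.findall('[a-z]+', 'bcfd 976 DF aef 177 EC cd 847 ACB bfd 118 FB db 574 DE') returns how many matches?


Pattern '[a-z]+' finds one or more lowercase letters.
Text: 'bcfd 976 DF aef 177 EC cd 847 ACB bfd 118 FB db 574 DE'
Scanning for matches:
  Match 1: 'bcfd'
  Match 2: 'aef'
  Match 3: 'cd'
  Match 4: 'bfd'
  Match 5: 'db'
Total matches: 5

5


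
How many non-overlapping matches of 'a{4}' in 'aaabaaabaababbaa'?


Pattern 'a{4}' matches exactly 4 consecutive a's (greedy, non-overlapping).
String: 'aaabaaabaababbaa'
Scanning for runs of a's:
  Run at pos 0: 'aaa' (length 3) -> 0 match(es)
  Run at pos 4: 'aaa' (length 3) -> 0 match(es)
  Run at pos 8: 'aa' (length 2) -> 0 match(es)
  Run at pos 11: 'a' (length 1) -> 0 match(es)
  Run at pos 14: 'aa' (length 2) -> 0 match(es)
Matches found: []
Total: 0

0


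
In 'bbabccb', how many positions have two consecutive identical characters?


Looking for consecutive identical characters in 'bbabccb':
  pos 0-1: 'b' vs 'b' -> MATCH ('bb')
  pos 1-2: 'b' vs 'a' -> different
  pos 2-3: 'a' vs 'b' -> different
  pos 3-4: 'b' vs 'c' -> different
  pos 4-5: 'c' vs 'c' -> MATCH ('cc')
  pos 5-6: 'c' vs 'b' -> different
Consecutive identical pairs: ['bb', 'cc']
Count: 2

2


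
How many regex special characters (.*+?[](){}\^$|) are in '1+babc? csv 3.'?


Regex special characters are: . * + ? [ ] ( ) { } \ ^ $ |
Scanning '1+babc? csv 3.':
  pos 1: '+' -> SPECIAL
  pos 6: '?' -> SPECIAL
  pos 13: '.' -> SPECIAL
Special chars found: ['+', '?', '.']
Total: 3

3


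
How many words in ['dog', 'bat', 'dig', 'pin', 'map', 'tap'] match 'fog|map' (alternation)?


Alternation 'fog|map' matches either 'fog' or 'map'.
Checking each word:
  'dog' -> no
  'bat' -> no
  'dig' -> no
  'pin' -> no
  'map' -> MATCH
  'tap' -> no
Matches: ['map']
Count: 1

1


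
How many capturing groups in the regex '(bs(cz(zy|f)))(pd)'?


To count capturing groups, count each '(' that starts a group.
Pattern: '(bs(cz(zy|f)))(pd)'
Walking through the pattern:
  Position 0: '(' -> group #1
  Position 3: '(' -> group #2
  Position 6: '(' -> group #3
  Position 14: '(' -> group #4
Total capturing groups: 4

4


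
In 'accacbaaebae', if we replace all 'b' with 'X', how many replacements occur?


re.sub('b', 'X', text) replaces every occurrence of 'b' with 'X'.
Text: 'accacbaaebae'
Scanning for 'b':
  pos 5: 'b' -> replacement #1
  pos 9: 'b' -> replacement #2
Total replacements: 2

2


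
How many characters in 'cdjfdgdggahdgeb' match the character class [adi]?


Character class [adi] matches any of: {a, d, i}
Scanning string 'cdjfdgdggahdgeb' character by character:
  pos 0: 'c' -> no
  pos 1: 'd' -> MATCH
  pos 2: 'j' -> no
  pos 3: 'f' -> no
  pos 4: 'd' -> MATCH
  pos 5: 'g' -> no
  pos 6: 'd' -> MATCH
  pos 7: 'g' -> no
  pos 8: 'g' -> no
  pos 9: 'a' -> MATCH
  pos 10: 'h' -> no
  pos 11: 'd' -> MATCH
  pos 12: 'g' -> no
  pos 13: 'e' -> no
  pos 14: 'b' -> no
Total matches: 5

5


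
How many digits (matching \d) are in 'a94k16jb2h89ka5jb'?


\d matches any digit 0-9.
Scanning 'a94k16jb2h89ka5jb':
  pos 1: '9' -> DIGIT
  pos 2: '4' -> DIGIT
  pos 4: '1' -> DIGIT
  pos 5: '6' -> DIGIT
  pos 8: '2' -> DIGIT
  pos 10: '8' -> DIGIT
  pos 11: '9' -> DIGIT
  pos 14: '5' -> DIGIT
Digits found: ['9', '4', '1', '6', '2', '8', '9', '5']
Total: 8

8


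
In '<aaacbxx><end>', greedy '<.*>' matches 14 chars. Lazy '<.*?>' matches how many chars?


Greedy '<.*>' tries to match as MUCH as possible.
Lazy '<.*?>' tries to match as LITTLE as possible.

String: '<aaacbxx><end>'
Greedy '<.*>' starts at first '<' and extends to the LAST '>': '<aaacbxx><end>' (14 chars)
Lazy '<.*?>' starts at first '<' and stops at the FIRST '>': '<aaacbxx>' (9 chars)

9


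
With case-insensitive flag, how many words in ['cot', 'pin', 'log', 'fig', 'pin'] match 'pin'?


Case-insensitive matching: compare each word's lowercase form to 'pin'.
  'cot' -> lower='cot' -> no
  'pin' -> lower='pin' -> MATCH
  'log' -> lower='log' -> no
  'fig' -> lower='fig' -> no
  'pin' -> lower='pin' -> MATCH
Matches: ['pin', 'pin']
Count: 2

2


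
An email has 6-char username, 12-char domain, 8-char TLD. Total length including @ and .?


An email address has format: username@domain.tld
Username length: 6
'@' character: 1
Domain length: 12
'.' character: 1
TLD length: 8
Total = 6 + 1 + 12 + 1 + 8 = 28

28


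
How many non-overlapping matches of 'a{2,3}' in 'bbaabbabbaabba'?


Pattern 'a{2,3}' matches between 2 and 3 consecutive a's (greedy).
String: 'bbaabbabbaabba'
Finding runs of a's and applying greedy matching:
  Run at pos 2: 'aa' (length 2)
  Run at pos 6: 'a' (length 1)
  Run at pos 9: 'aa' (length 2)
  Run at pos 13: 'a' (length 1)
Matches: ['aa', 'aa']
Count: 2

2


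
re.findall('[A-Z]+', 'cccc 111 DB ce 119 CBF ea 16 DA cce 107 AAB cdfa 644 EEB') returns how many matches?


Pattern '[A-Z]+' finds one or more uppercase letters.
Text: 'cccc 111 DB ce 119 CBF ea 16 DA cce 107 AAB cdfa 644 EEB'
Scanning for matches:
  Match 1: 'DB'
  Match 2: 'CBF'
  Match 3: 'DA'
  Match 4: 'AAB'
  Match 5: 'EEB'
Total matches: 5

5


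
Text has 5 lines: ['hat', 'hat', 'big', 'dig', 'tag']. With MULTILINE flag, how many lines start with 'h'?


With MULTILINE flag, ^ matches the start of each line.
Lines: ['hat', 'hat', 'big', 'dig', 'tag']
Checking which lines start with 'h':
  Line 1: 'hat' -> MATCH
  Line 2: 'hat' -> MATCH
  Line 3: 'big' -> no
  Line 4: 'dig' -> no
  Line 5: 'tag' -> no
Matching lines: ['hat', 'hat']
Count: 2

2


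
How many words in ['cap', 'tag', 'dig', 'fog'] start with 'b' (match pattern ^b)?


Pattern ^b anchors to start of word. Check which words begin with 'b':
  'cap' -> no
  'tag' -> no
  'dig' -> no
  'fog' -> no
Matching words: []
Count: 0

0


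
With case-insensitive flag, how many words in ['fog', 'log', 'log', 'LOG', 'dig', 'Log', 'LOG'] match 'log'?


Case-insensitive matching: compare each word's lowercase form to 'log'.
  'fog' -> lower='fog' -> no
  'log' -> lower='log' -> MATCH
  'log' -> lower='log' -> MATCH
  'LOG' -> lower='log' -> MATCH
  'dig' -> lower='dig' -> no
  'Log' -> lower='log' -> MATCH
  'LOG' -> lower='log' -> MATCH
Matches: ['log', 'log', 'LOG', 'Log', 'LOG']
Count: 5

5


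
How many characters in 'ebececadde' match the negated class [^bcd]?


Negated class [^bcd] matches any char NOT in {b, c, d}
Scanning 'ebececadde':
  pos 0: 'e' -> MATCH
  pos 1: 'b' -> no (excluded)
  pos 2: 'e' -> MATCH
  pos 3: 'c' -> no (excluded)
  pos 4: 'e' -> MATCH
  pos 5: 'c' -> no (excluded)
  pos 6: 'a' -> MATCH
  pos 7: 'd' -> no (excluded)
  pos 8: 'd' -> no (excluded)
  pos 9: 'e' -> MATCH
Total matches: 5

5


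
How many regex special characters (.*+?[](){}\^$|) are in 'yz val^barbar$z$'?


Regex special characters are: . * + ? [ ] ( ) { } \ ^ $ |
Scanning 'yz val^barbar$z$':
  pos 6: '^' -> SPECIAL
  pos 13: '$' -> SPECIAL
  pos 15: '$' -> SPECIAL
Special chars found: ['^', '$', '$']
Total: 3

3


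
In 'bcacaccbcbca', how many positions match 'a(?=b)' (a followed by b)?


Lookahead 'a(?=b)' matches 'a' only when followed by 'b'.
String: 'bcacaccbcbca'
Checking each position where char is 'a':
  pos 2: 'a' -> no (next='c')
  pos 4: 'a' -> no (next='c')
Matching positions: []
Count: 0

0


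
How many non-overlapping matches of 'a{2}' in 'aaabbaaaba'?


Pattern 'a{2}' matches exactly 2 consecutive a's (greedy, non-overlapping).
String: 'aaabbaaaba'
Scanning for runs of a's:
  Run at pos 0: 'aaa' (length 3) -> 1 match(es)
  Run at pos 5: 'aaa' (length 3) -> 1 match(es)
  Run at pos 9: 'a' (length 1) -> 0 match(es)
Matches found: ['aa', 'aa']
Total: 2

2


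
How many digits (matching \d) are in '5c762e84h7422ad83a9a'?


\d matches any digit 0-9.
Scanning '5c762e84h7422ad83a9a':
  pos 0: '5' -> DIGIT
  pos 2: '7' -> DIGIT
  pos 3: '6' -> DIGIT
  pos 4: '2' -> DIGIT
  pos 6: '8' -> DIGIT
  pos 7: '4' -> DIGIT
  pos 9: '7' -> DIGIT
  pos 10: '4' -> DIGIT
  pos 11: '2' -> DIGIT
  pos 12: '2' -> DIGIT
  pos 15: '8' -> DIGIT
  pos 16: '3' -> DIGIT
  pos 18: '9' -> DIGIT
Digits found: ['5', '7', '6', '2', '8', '4', '7', '4', '2', '2', '8', '3', '9']
Total: 13

13


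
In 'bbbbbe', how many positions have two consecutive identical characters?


Looking for consecutive identical characters in 'bbbbbe':
  pos 0-1: 'b' vs 'b' -> MATCH ('bb')
  pos 1-2: 'b' vs 'b' -> MATCH ('bb')
  pos 2-3: 'b' vs 'b' -> MATCH ('bb')
  pos 3-4: 'b' vs 'b' -> MATCH ('bb')
  pos 4-5: 'b' vs 'e' -> different
Consecutive identical pairs: ['bb', 'bb', 'bb', 'bb']
Count: 4

4


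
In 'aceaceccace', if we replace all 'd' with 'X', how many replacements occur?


re.sub('d', 'X', text) replaces every occurrence of 'd' with 'X'.
Text: 'aceaceccace'
Scanning for 'd':
Total replacements: 0

0


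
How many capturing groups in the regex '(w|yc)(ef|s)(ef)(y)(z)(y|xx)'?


To count capturing groups, count each '(' that starts a group.
Pattern: '(w|yc)(ef|s)(ef)(y)(z)(y|xx)'
Walking through the pattern:
  Position 0: '(' -> group #1
  Position 6: '(' -> group #2
  Position 12: '(' -> group #3
  Position 16: '(' -> group #4
  Position 19: '(' -> group #5
  Position 22: '(' -> group #6
Total capturing groups: 6

6


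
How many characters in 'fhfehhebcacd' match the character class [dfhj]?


Character class [dfhj] matches any of: {d, f, h, j}
Scanning string 'fhfehhebcacd' character by character:
  pos 0: 'f' -> MATCH
  pos 1: 'h' -> MATCH
  pos 2: 'f' -> MATCH
  pos 3: 'e' -> no
  pos 4: 'h' -> MATCH
  pos 5: 'h' -> MATCH
  pos 6: 'e' -> no
  pos 7: 'b' -> no
  pos 8: 'c' -> no
  pos 9: 'a' -> no
  pos 10: 'c' -> no
  pos 11: 'd' -> MATCH
Total matches: 6

6


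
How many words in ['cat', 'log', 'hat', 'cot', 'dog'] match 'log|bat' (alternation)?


Alternation 'log|bat' matches either 'log' or 'bat'.
Checking each word:
  'cat' -> no
  'log' -> MATCH
  'hat' -> no
  'cot' -> no
  'dog' -> no
Matches: ['log']
Count: 1

1


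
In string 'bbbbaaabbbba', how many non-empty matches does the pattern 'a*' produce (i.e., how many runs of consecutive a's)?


Pattern 'a*' matches zero or more a's. We want non-empty runs of consecutive a's.
String: 'bbbbaaabbbba'
Walking through the string to find runs of a's:
  Run 1: positions 4-6 -> 'aaa'
  Run 2: positions 11-11 -> 'a'
Non-empty runs found: ['aaa', 'a']
Count: 2

2


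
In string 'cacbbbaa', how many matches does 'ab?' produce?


Pattern 'ab?' matches 'a' optionally followed by 'b'.
String: 'cacbbbaa'
Scanning left to right for 'a' then checking next char:
  Match 1: 'a' (a not followed by b)
  Match 2: 'a' (a not followed by b)
  Match 3: 'a' (a not followed by b)
Total matches: 3

3


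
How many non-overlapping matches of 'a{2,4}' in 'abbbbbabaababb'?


Pattern 'a{2,4}' matches between 2 and 4 consecutive a's (greedy).
String: 'abbbbbabaababb'
Finding runs of a's and applying greedy matching:
  Run at pos 0: 'a' (length 1)
  Run at pos 6: 'a' (length 1)
  Run at pos 8: 'aa' (length 2)
  Run at pos 11: 'a' (length 1)
Matches: ['aa']
Count: 1

1
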